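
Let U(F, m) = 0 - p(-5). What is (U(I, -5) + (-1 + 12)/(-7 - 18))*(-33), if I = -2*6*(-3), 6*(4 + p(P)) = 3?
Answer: -5049/50 ≈ -100.98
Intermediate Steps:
p(P) = -7/2 (p(P) = -4 + (⅙)*3 = -4 + ½ = -7/2)
I = 36 (I = -12*(-3) = 36)
U(F, m) = 7/2 (U(F, m) = 0 - 1*(-7/2) = 0 + 7/2 = 7/2)
(U(I, -5) + (-1 + 12)/(-7 - 18))*(-33) = (7/2 + (-1 + 12)/(-7 - 18))*(-33) = (7/2 + 11/(-25))*(-33) = (7/2 + 11*(-1/25))*(-33) = (7/2 - 11/25)*(-33) = (153/50)*(-33) = -5049/50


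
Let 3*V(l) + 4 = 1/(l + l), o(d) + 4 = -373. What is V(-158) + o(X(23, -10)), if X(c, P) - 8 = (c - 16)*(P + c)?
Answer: -358661/948 ≈ -378.33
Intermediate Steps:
X(c, P) = 8 + (-16 + c)*(P + c) (X(c, P) = 8 + (c - 16)*(P + c) = 8 + (-16 + c)*(P + c))
o(d) = -377 (o(d) = -4 - 373 = -377)
V(l) = -4/3 + 1/(6*l) (V(l) = -4/3 + 1/(3*(l + l)) = -4/3 + 1/(3*((2*l))) = -4/3 + (1/(2*l))/3 = -4/3 + 1/(6*l))
V(-158) + o(X(23, -10)) = (1/6)*(1 - 8*(-158))/(-158) - 377 = (1/6)*(-1/158)*(1 + 1264) - 377 = (1/6)*(-1/158)*1265 - 377 = -1265/948 - 377 = -358661/948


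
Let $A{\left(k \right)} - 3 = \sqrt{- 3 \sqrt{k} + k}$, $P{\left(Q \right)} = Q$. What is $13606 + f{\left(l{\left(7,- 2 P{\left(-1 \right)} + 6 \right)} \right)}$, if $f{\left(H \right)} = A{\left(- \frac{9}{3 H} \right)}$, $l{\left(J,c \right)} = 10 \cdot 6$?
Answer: $13609 + \frac{\sqrt{-5 - 30 i \sqrt{5}}}{10} \approx 13610.0 - 0.60112 i$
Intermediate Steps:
$A{\left(k \right)} = 3 + \sqrt{k - 3 \sqrt{k}}$ ($A{\left(k \right)} = 3 + \sqrt{- 3 \sqrt{k} + k} = 3 + \sqrt{k - 3 \sqrt{k}}$)
$l{\left(J,c \right)} = 60$
$f{\left(H \right)} = 3 + \sqrt{- \frac{3}{H} - 3 \sqrt{3} \sqrt{- \frac{1}{H}}}$ ($f{\left(H \right)} = 3 + \sqrt{- \frac{9}{3 H} - 3 \sqrt{- \frac{9}{3 H}}} = 3 + \sqrt{- 9 \frac{1}{3 H} - 3 \sqrt{- 9 \frac{1}{3 H}}} = 3 + \sqrt{- \frac{3}{H} - 3 \sqrt{- \frac{3}{H}}} = 3 + \sqrt{- \frac{3}{H} - 3 \sqrt{3} \sqrt{- \frac{1}{H}}}$)
$13606 + f{\left(l{\left(7,- 2 P{\left(-1 \right)} + 6 \right)} \right)} = 13606 + \left(3 + \sqrt{- \frac{3}{60} - 3 \sqrt{3} \sqrt{- \frac{1}{60}}}\right) = 13606 + \left(3 + \sqrt{\left(-3\right) \frac{1}{60} - 3 \sqrt{3} \sqrt{\left(-1\right) \frac{1}{60}}}\right) = 13606 + \left(3 + \sqrt{- \frac{1}{20} - 3 \sqrt{3} \sqrt{- \frac{1}{60}}}\right) = 13606 + \left(3 + \sqrt{- \frac{1}{20} - 3 \sqrt{3} \frac{i \sqrt{15}}{30}}\right) = 13606 + \left(3 + \sqrt{- \frac{1}{20} - \frac{3 i \sqrt{5}}{10}}\right) = 13609 + \sqrt{- \frac{1}{20} - \frac{3 i \sqrt{5}}{10}}$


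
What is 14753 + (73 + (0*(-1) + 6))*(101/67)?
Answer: 996430/67 ≈ 14872.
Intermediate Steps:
14753 + (73 + (0*(-1) + 6))*(101/67) = 14753 + (73 + (0 + 6))*(101*(1/67)) = 14753 + (73 + 6)*(101/67) = 14753 + 79*(101/67) = 14753 + 7979/67 = 996430/67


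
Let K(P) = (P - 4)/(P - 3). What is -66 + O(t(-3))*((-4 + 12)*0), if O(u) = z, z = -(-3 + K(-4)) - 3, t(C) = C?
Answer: -66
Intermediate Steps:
K(P) = (-4 + P)/(-3 + P)
z = -8/7 (z = -(-3 + (-4 - 4)/(-3 - 4)) - 3 = -(-3 - 8/(-7)) - 3 = -(-3 - ⅐*(-8)) - 3 = -(-3 + 8/7) - 3 = -1*(-13/7) - 3 = 13/7 - 3 = -8/7 ≈ -1.1429)
O(u) = -8/7
-66 + O(t(-3))*((-4 + 12)*0) = -66 - 8*(-4 + 12)*0/7 = -66 - 64*0/7 = -66 - 8/7*0 = -66 + 0 = -66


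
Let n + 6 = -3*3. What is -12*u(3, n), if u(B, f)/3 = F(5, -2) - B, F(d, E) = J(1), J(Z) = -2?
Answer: 180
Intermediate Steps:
F(d, E) = -2
n = -15 (n = -6 - 3*3 = -6 - 9 = -15)
u(B, f) = -6 - 3*B (u(B, f) = 3*(-2 - B) = -6 - 3*B)
-12*u(3, n) = -12*(-6 - 3*3) = -12*(-6 - 9) = -12*(-15) = 180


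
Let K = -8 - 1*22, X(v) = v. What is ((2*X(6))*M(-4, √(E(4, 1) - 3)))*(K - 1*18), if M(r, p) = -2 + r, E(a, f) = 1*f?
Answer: 3456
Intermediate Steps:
E(a, f) = f
K = -30 (K = -8 - 22 = -30)
((2*X(6))*M(-4, √(E(4, 1) - 3)))*(K - 1*18) = ((2*6)*(-2 - 4))*(-30 - 1*18) = (12*(-6))*(-30 - 18) = -72*(-48) = 3456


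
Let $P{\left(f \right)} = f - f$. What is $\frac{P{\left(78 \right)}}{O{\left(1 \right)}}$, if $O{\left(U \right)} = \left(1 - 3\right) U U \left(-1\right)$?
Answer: $0$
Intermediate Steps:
$P{\left(f \right)} = 0$
$O{\left(U \right)} = 2 U^{2}$ ($O{\left(U \right)} = - 2 U^{2} \left(-1\right) = - 2 \left(- U^{2}\right) = 2 U^{2}$)
$\frac{P{\left(78 \right)}}{O{\left(1 \right)}} = \frac{0}{2 \cdot 1^{2}} = \frac{0}{2 \cdot 1} = \frac{0}{2} = 0 \cdot \frac{1}{2} = 0$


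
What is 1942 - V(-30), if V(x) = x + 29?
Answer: 1943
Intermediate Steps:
V(x) = 29 + x
1942 - V(-30) = 1942 - (29 - 30) = 1942 - 1*(-1) = 1942 + 1 = 1943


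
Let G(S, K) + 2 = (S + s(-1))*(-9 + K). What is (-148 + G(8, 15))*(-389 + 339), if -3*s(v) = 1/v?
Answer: 5000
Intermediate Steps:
s(v) = -1/(3*v)
G(S, K) = -2 + (-9 + K)*(1/3 + S) (G(S, K) = -2 + (S - 1/3/(-1))*(-9 + K) = -2 + (S - 1/3*(-1))*(-9 + K) = -2 + (S + 1/3)*(-9 + K) = -2 + (1/3 + S)*(-9 + K) = -2 + (-9 + K)*(1/3 + S))
(-148 + G(8, 15))*(-389 + 339) = (-148 + (-5 - 9*8 + (1/3)*15 + 15*8))*(-389 + 339) = (-148 + (-5 - 72 + 5 + 120))*(-50) = (-148 + 48)*(-50) = -100*(-50) = 5000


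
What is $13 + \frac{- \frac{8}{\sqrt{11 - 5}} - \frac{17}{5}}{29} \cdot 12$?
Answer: $\frac{1681}{145} - \frac{16 \sqrt{6}}{29} \approx 10.242$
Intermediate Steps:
$13 + \frac{- \frac{8}{\sqrt{11 - 5}} - \frac{17}{5}}{29} \cdot 12 = 13 + \left(- \frac{8}{\sqrt{6}} - \frac{17}{5}\right) \frac{1}{29} \cdot 12 = 13 + \left(- 8 \frac{\sqrt{6}}{6} - \frac{17}{5}\right) \frac{1}{29} \cdot 12 = 13 + \left(- \frac{4 \sqrt{6}}{3} - \frac{17}{5}\right) \frac{1}{29} \cdot 12 = 13 + \left(- \frac{17}{5} - \frac{4 \sqrt{6}}{3}\right) \frac{1}{29} \cdot 12 = 13 + \left(- \frac{17}{145} - \frac{4 \sqrt{6}}{87}\right) 12 = 13 - \left(\frac{204}{145} + \frac{16 \sqrt{6}}{29}\right) = \frac{1681}{145} - \frac{16 \sqrt{6}}{29}$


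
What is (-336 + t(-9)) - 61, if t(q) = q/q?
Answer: -396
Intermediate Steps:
t(q) = 1
(-336 + t(-9)) - 61 = (-336 + 1) - 61 = -335 - 61 = -396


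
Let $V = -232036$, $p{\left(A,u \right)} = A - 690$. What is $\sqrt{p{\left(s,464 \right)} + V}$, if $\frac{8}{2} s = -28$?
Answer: $i \sqrt{232733} \approx 482.42 i$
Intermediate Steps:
$s = -7$ ($s = \frac{1}{4} \left(-28\right) = -7$)
$p{\left(A,u \right)} = -690 + A$
$\sqrt{p{\left(s,464 \right)} + V} = \sqrt{\left(-690 - 7\right) - 232036} = \sqrt{-697 - 232036} = \sqrt{-232733} = i \sqrt{232733}$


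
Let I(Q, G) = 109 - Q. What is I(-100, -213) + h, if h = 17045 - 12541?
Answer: 4713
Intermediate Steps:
h = 4504
I(-100, -213) + h = (109 - 1*(-100)) + 4504 = (109 + 100) + 4504 = 209 + 4504 = 4713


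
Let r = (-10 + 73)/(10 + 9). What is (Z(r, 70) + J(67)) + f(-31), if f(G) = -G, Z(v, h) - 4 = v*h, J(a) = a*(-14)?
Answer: -12747/19 ≈ -670.89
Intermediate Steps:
J(a) = -14*a
r = 63/19 ≈ 3.3158
Z(v, h) = 4 + h*v (Z(v, h) = 4 + v*h = 4 + h*v)
(Z(r, 70) + J(67)) + f(-31) = ((4 + 70*(63/19)) - 14*67) - 1*(-31) = ((4 + 4410/19) - 938) + 31 = (4486/19 - 938) + 31 = -13336/19 + 31 = -12747/19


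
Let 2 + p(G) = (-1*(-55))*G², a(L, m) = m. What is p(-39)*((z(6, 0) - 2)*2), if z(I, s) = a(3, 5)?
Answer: 501918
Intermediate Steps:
z(I, s) = 5
p(G) = -2 + 55*G² (p(G) = -2 + (-1*(-55))*G² = -2 + 55*G²)
p(-39)*((z(6, 0) - 2)*2) = (-2 + 55*(-39)²)*((5 - 2)*2) = (-2 + 55*1521)*(3*2) = (-2 + 83655)*6 = 83653*6 = 501918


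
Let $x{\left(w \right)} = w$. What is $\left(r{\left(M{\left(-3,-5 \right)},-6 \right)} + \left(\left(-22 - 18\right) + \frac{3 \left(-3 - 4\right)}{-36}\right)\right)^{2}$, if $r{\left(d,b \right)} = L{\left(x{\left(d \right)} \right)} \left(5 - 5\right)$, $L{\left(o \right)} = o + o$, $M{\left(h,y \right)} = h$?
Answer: $\frac{223729}{144} \approx 1553.7$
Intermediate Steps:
$L{\left(o \right)} = 2 o$
$r{\left(d,b \right)} = 0$ ($r{\left(d,b \right)} = 2 d \left(5 - 5\right) = 2 d 0 = 0$)
$\left(r{\left(M{\left(-3,-5 \right)},-6 \right)} + \left(\left(-22 - 18\right) + \frac{3 \left(-3 - 4\right)}{-36}\right)\right)^{2} = \left(0 + \left(\left(-22 - 18\right) + \frac{3 \left(-3 - 4\right)}{-36}\right)\right)^{2} = \left(0 - \left(40 - 3 \left(-7\right) \left(- \frac{1}{36}\right)\right)\right)^{2} = \left(0 - \frac{473}{12}\right)^{2} = \left(- \frac{473}{12}\right)^{2} = \frac{223729}{144}$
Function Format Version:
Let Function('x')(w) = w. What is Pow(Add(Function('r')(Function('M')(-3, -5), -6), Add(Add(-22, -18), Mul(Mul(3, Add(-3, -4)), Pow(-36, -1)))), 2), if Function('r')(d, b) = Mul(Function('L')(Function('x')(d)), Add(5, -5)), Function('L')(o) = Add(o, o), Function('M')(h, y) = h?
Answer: Rational(223729, 144) ≈ 1553.7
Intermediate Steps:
Function('L')(o) = Mul(2, o)
Function('r')(d, b) = 0 (Function('r')(d, b) = Mul(Mul(2, d), Add(5, -5)) = Mul(Mul(2, d), 0) = 0)
Pow(Add(Function('r')(Function('M')(-3, -5), -6), Add(Add(-22, -18), Mul(Mul(3, Add(-3, -4)), Pow(-36, -1)))), 2) = Pow(Add(0, Add(Add(-22, -18), Mul(Mul(3, Add(-3, -4)), Pow(-36, -1)))), 2) = Pow(Add(0, Add(-40, Mul(Mul(3, -7), Rational(-1, 36)))), 2) = Pow(Add(0, Add(-40, Mul(-21, Rational(-1, 36)))), 2) = Pow(Add(0, Add(-40, Rational(7, 12))), 2) = Pow(Add(0, Rational(-473, 12)), 2) = Pow(Rational(-473, 12), 2) = Rational(223729, 144)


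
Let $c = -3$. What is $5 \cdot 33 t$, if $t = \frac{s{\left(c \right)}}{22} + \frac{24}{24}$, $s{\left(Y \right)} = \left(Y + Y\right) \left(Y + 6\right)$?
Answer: $30$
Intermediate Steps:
$s{\left(Y \right)} = 2 Y \left(6 + Y\right)$
$t = \frac{2}{11}$ ($t = \frac{2 \left(-3\right) \left(6 - 3\right)}{22} + \frac{24}{24} = 2 \left(-3\right) 3 \cdot \frac{1}{22} + 24 \cdot \frac{1}{24} = \left(-18\right) \frac{1}{22} + 1 = - \frac{9}{11} + 1 = \frac{2}{11} \approx 0.18182$)
$5 \cdot 33 t = 5 \cdot 33 \cdot \frac{2}{11} = 165 \cdot \frac{2}{11} = 30$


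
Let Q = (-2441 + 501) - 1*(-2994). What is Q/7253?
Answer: 1054/7253 ≈ 0.14532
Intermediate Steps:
Q = 1054 (Q = -1940 + 2994 = 1054)
Q/7253 = 1054/7253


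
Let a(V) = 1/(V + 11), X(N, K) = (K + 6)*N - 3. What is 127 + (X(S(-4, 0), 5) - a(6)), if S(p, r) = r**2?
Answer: 2107/17 ≈ 123.94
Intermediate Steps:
X(N, K) = -3 + N*(6 + K) (X(N, K) = (6 + K)*N - 3 = N*(6 + K) - 3 = -3 + N*(6 + K))
a(V) = 1/(11 + V)
127 + (X(S(-4, 0), 5) - a(6)) = 127 + ((-3 + 6*0**2 + 5*0**2) - 1/(11 + 6)) = 127 + ((-3 + 6*0 + 5*0) - 1/17) = 127 + ((-3 + 0 + 0) - 1*1/17) = 127 + (-3 - 1/17) = 127 - 52/17 = 2107/17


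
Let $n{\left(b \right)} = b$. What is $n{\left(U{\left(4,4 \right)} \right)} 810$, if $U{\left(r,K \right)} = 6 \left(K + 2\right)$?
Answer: $29160$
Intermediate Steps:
$U{\left(r,K \right)} = 12 + 6 K$ ($U{\left(r,K \right)} = 6 \left(2 + K\right) = 12 + 6 K$)
$n{\left(U{\left(4,4 \right)} \right)} 810 = \left(12 + 6 \cdot 4\right) 810 = \left(12 + 24\right) 810 = 36 \cdot 810 = 29160$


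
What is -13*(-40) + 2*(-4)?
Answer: 512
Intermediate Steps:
-13*(-40) + 2*(-4) = 520 - 8 = 512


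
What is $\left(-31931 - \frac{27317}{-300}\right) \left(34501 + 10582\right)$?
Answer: $- \frac{430632049589}{300} \approx -1.4354 \cdot 10^{9}$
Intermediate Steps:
$\left(-31931 - \frac{27317}{-300}\right) \left(34501 + 10582\right) = \left(-31931 - - \frac{27317}{300}\right) 45083 = \left(-31931 + \frac{27317}{300}\right) 45083 = \left(- \frac{9551983}{300}\right) 45083 = - \frac{430632049589}{300}$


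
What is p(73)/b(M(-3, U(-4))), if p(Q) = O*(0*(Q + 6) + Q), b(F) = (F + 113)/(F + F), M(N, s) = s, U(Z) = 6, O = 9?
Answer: 7884/119 ≈ 66.252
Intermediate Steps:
b(F) = (113 + F)/(2*F) (b(F) = (113 + F)/((2*F)) = (113 + F)*(1/(2*F)) = (113 + F)/(2*F))
p(Q) = 9*Q (p(Q) = 9*(0*(Q + 6) + Q) = 9*(0*(6 + Q) + Q) = 9*(0 + Q) = 9*Q)
p(73)/b(M(-3, U(-4))) = (9*73)/(((1/2)*(113 + 6)/6)) = 657/(((1/2)*(1/6)*119)) = 657/(119/12) = 657*(12/119) = 7884/119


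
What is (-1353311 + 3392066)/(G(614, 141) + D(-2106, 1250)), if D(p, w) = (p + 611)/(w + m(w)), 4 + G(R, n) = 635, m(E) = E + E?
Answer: 1529066250/472951 ≈ 3233.0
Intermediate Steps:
m(E) = 2*E
G(R, n) = 631 (G(R, n) = -4 + 635 = 631)
D(p, w) = (611 + p)/(3*w) (D(p, w) = (p + 611)/(w + 2*w) = (611 + p)/((3*w)) = (611 + p)*(1/(3*w)) = (611 + p)/(3*w))
(-1353311 + 3392066)/(G(614, 141) + D(-2106, 1250)) = (-1353311 + 3392066)/(631 + (⅓)*(611 - 2106)/1250) = 2038755/(631 + (⅓)*(1/1250)*(-1495)) = 2038755/(631 - 299/750) = 2038755/(472951/750) = 2038755*(750/472951) = 1529066250/472951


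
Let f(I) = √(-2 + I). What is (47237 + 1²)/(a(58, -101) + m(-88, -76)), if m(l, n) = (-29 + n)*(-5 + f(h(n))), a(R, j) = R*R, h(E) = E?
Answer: 183708582/15984271 + 4959990*I*√78/15984271 ≈ 11.493 + 2.7405*I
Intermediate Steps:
a(R, j) = R²
m(l, n) = (-29 + n)*(-5 + √(-2 + n))
(47237 + 1²)/(a(58, -101) + m(-88, -76)) = (47237 + 1²)/(58² + (145 - 29*√(-2 - 76) - 5*(-76) - 76*√(-2 - 76))) = (47237 + 1)/(3364 + (145 - 29*I*√78 + 380 - 76*I*√78)) = 47238/(3364 + (145 - 29*I*√78 + 380 - 76*I*√78)) = 47238/(3364 + (525 - 105*I*√78)) = 47238/(3889 - 105*I*√78)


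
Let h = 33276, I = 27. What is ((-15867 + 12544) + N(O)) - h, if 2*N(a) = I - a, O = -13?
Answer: -36579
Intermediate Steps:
N(a) = 27/2 - a/2 (N(a) = (27 - a)/2 = 27/2 - a/2)
((-15867 + 12544) + N(O)) - h = ((-15867 + 12544) + (27/2 - ½*(-13))) - 1*33276 = (-3323 + (27/2 + 13/2)) - 33276 = (-3323 + 20) - 33276 = -3303 - 33276 = -36579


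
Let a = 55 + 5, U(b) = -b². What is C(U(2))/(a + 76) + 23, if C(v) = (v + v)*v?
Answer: 395/17 ≈ 23.235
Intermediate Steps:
C(v) = 2*v² (C(v) = (2*v)*v = 2*v²)
a = 60
C(U(2))/(a + 76) + 23 = (2*(-1*2²)²)/(60 + 76) + 23 = (2*(-1*4)²)/136 + 23 = (2*(-4)²)*(1/136) + 23 = (2*16)*(1/136) + 23 = 32*(1/136) + 23 = 4/17 + 23 = 395/17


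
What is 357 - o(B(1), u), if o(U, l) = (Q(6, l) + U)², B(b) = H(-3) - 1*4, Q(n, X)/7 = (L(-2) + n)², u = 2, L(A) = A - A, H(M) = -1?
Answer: -60652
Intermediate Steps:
L(A) = 0
Q(n, X) = 7*n² (Q(n, X) = 7*(0 + n)² = 7*n²)
B(b) = -5 (B(b) = -1 - 1*4 = -1 - 4 = -5)
o(U, l) = (252 + U)² (o(U, l) = (7*6² + U)² = (7*36 + U)² = (252 + U)²)
357 - o(B(1), u) = 357 - (252 - 5)² = 357 - 1*247² = 357 - 1*61009 = 357 - 61009 = -60652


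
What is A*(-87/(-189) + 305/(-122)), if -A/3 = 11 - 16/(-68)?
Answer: 49087/714 ≈ 68.749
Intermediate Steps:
A = -573/17 (A = -3*(11 - 16/(-68)) = -3*(11 - 16*(-1/68)) = -3*(11 + 4/17) = -3*191/17 = -573/17 ≈ -33.706)
A*(-87/(-189) + 305/(-122)) = -573*(-87/(-189) + 305/(-122))/17 = -573*(-87*(-1/189) + 305*(-1/122))/17 = -573*(29/63 - 5/2)/17 = -573/17*(-257/126) = 49087/714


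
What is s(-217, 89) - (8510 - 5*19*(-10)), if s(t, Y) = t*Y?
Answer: -28773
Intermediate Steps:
s(t, Y) = Y*t
s(-217, 89) - (8510 - 5*19*(-10)) = 89*(-217) - (8510 - 5*19*(-10)) = -19313 - (8510 - 95*(-10)) = -19313 - (8510 + 950) = -19313 - 1*9460 = -19313 - 9460 = -28773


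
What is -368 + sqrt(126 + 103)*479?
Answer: -368 + 479*sqrt(229) ≈ 6880.6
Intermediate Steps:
-368 + sqrt(126 + 103)*479 = -368 + sqrt(229)*479 = -368 + 479*sqrt(229)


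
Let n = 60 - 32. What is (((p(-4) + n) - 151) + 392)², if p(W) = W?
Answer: 70225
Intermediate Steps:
n = 28
(((p(-4) + n) - 151) + 392)² = (((-4 + 28) - 151) + 392)² = ((24 - 151) + 392)² = (-127 + 392)² = 265² = 70225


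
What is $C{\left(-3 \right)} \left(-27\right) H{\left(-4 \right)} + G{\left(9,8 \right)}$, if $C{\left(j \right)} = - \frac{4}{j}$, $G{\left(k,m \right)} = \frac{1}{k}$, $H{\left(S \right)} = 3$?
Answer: $- \frac{971}{9} \approx -107.89$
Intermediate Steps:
$C{\left(-3 \right)} \left(-27\right) H{\left(-4 \right)} + G{\left(9,8 \right)} = - \frac{4}{-3} \left(-27\right) 3 + \frac{1}{9} = \left(-4\right) \left(- \frac{1}{3}\right) \left(-27\right) 3 + \frac{1}{9} = \frac{4}{3} \left(-27\right) 3 + \frac{1}{9} = \left(-36\right) 3 + \frac{1}{9} = -108 + \frac{1}{9} = - \frac{971}{9}$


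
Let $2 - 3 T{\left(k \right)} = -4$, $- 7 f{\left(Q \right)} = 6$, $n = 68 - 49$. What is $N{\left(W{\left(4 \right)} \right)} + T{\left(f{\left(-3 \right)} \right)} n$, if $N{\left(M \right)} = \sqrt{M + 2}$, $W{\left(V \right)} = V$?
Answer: $38 + \sqrt{6} \approx 40.449$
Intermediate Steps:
$n = 19$ ($n = 68 - 49 = 19$)
$f{\left(Q \right)} = - \frac{6}{7}$ ($f{\left(Q \right)} = \left(- \frac{1}{7}\right) 6 = - \frac{6}{7}$)
$T{\left(k \right)} = 2$ ($T{\left(k \right)} = \frac{2}{3} - - \frac{4}{3} = \frac{2}{3} + \frac{4}{3} = 2$)
$N{\left(M \right)} = \sqrt{2 + M}$
$N{\left(W{\left(4 \right)} \right)} + T{\left(f{\left(-3 \right)} \right)} n = \sqrt{2 + 4} + 2 \cdot 19 = \sqrt{6} + 38 = 38 + \sqrt{6}$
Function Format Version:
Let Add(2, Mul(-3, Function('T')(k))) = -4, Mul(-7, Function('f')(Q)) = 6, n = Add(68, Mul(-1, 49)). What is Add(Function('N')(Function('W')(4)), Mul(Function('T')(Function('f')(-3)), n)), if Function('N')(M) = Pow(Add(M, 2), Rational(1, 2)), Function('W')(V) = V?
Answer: Add(38, Pow(6, Rational(1, 2))) ≈ 40.449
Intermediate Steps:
n = 19 (n = Add(68, -49) = 19)
Function('f')(Q) = Rational(-6, 7) (Function('f')(Q) = Mul(Rational(-1, 7), 6) = Rational(-6, 7))
Function('T')(k) = 2 (Function('T')(k) = Add(Rational(2, 3), Mul(Rational(-1, 3), -4)) = Add(Rational(2, 3), Rational(4, 3)) = 2)
Function('N')(M) = Pow(Add(2, M), Rational(1, 2))
Add(Function('N')(Function('W')(4)), Mul(Function('T')(Function('f')(-3)), n)) = Add(Pow(Add(2, 4), Rational(1, 2)), Mul(2, 19)) = Add(Pow(6, Rational(1, 2)), 38) = Add(38, Pow(6, Rational(1, 2)))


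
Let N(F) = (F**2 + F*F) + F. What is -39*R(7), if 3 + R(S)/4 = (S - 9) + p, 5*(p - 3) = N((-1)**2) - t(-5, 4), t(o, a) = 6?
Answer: 2028/5 ≈ 405.60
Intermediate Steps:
N(F) = F + 2*F**2 (N(F) = (F**2 + F**2) + F = 2*F**2 + F = F + 2*F**2)
p = 12/5 (p = 3 + ((-1)**2*(1 + 2*(-1)**2) - 1*6)/5 = 3 + (1*(1 + 2*1) - 6)/5 = 3 + (1*(1 + 2) - 6)/5 = 3 + (1*3 - 6)/5 = 3 + (3 - 6)/5 = 3 + (1/5)*(-3) = 3 - 3/5 = 12/5 ≈ 2.4000)
R(S) = -192/5 + 4*S (R(S) = -12 + 4*((S - 9) + 12/5) = -12 + 4*((-9 + S) + 12/5) = -12 + 4*(-33/5 + S) = -12 + (-132/5 + 4*S) = -192/5 + 4*S)
-39*R(7) = -39*(-192/5 + 4*7) = -39*(-192/5 + 28) = -39*(-52/5) = 2028/5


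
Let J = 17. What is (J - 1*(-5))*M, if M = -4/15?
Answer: -88/15 ≈ -5.8667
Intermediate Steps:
M = -4/15 (M = -4*1/15 = -4/15 ≈ -0.26667)
(J - 1*(-5))*M = (17 - 1*(-5))*(-4/15) = (17 + 5)*(-4/15) = 22*(-4/15) = -88/15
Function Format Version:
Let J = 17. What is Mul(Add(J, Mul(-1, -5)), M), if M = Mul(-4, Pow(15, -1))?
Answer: Rational(-88, 15) ≈ -5.8667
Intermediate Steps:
M = Rational(-4, 15) (M = Mul(-4, Rational(1, 15)) = Rational(-4, 15) ≈ -0.26667)
Mul(Add(J, Mul(-1, -5)), M) = Mul(Add(17, Mul(-1, -5)), Rational(-4, 15)) = Mul(Add(17, 5), Rational(-4, 15)) = Mul(22, Rational(-4, 15)) = Rational(-88, 15)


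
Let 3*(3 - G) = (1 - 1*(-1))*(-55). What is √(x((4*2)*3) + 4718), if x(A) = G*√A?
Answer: √(42462 + 714*√6)/3 ≈ 70.088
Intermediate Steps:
G = 119/3 (G = 3 - (1 - 1*(-1))*(-55)/3 = 3 - (1 + 1)*(-55)/3 = 3 - 2*(-55)/3 = 3 - ⅓*(-110) = 3 + 110/3 = 119/3 ≈ 39.667)
x(A) = 119*√A/3
√(x((4*2)*3) + 4718) = √(119*√((4*2)*3)/3 + 4718) = √(119*√(8*3)/3 + 4718) = √(119*√24/3 + 4718) = √(119*(2*√6)/3 + 4718) = √(238*√6/3 + 4718) = √(4718 + 238*√6/3)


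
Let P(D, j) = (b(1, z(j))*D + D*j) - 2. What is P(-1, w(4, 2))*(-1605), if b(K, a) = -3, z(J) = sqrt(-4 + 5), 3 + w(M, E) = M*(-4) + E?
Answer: -28890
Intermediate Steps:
w(M, E) = -3 + E - 4*M (w(M, E) = -3 + (M*(-4) + E) = -3 + (-4*M + E) = -3 + (E - 4*M) = -3 + E - 4*M)
z(J) = 1 (z(J) = sqrt(1) = 1)
P(D, j) = -2 - 3*D + D*j (P(D, j) = (-3*D + D*j) - 2 = -2 - 3*D + D*j)
P(-1, w(4, 2))*(-1605) = (-2 - 3*(-1) - (-3 + 2 - 4*4))*(-1605) = (-2 + 3 - (-3 + 2 - 16))*(-1605) = (-2 + 3 - 1*(-17))*(-1605) = (-2 + 3 + 17)*(-1605) = 18*(-1605) = -28890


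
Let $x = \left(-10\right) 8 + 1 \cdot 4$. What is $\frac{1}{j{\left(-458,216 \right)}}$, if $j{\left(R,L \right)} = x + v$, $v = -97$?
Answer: $- \frac{1}{173} \approx -0.0057803$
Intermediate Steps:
$x = -76$ ($x = -80 + 4 = -76$)
$j{\left(R,L \right)} = -173$ ($j{\left(R,L \right)} = -76 - 97 = -173$)
$\frac{1}{j{\left(-458,216 \right)}} = \frac{1}{-173} = - \frac{1}{173}$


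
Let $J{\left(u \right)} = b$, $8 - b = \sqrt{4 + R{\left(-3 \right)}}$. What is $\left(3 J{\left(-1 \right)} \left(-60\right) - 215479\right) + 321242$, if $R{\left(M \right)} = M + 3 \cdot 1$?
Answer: $104683$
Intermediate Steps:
$R{\left(M \right)} = 3 + M$ ($R{\left(M \right)} = M + 3 = 3 + M$)
$b = 6$ ($b = 8 - \sqrt{4 + \left(3 - 3\right)} = 8 - \sqrt{4 + 0} = 8 - \sqrt{4} = 8 - 2 = 6$)
$J{\left(u \right)} = 6$
$\left(3 J{\left(-1 \right)} \left(-60\right) - 215479\right) + 321242 = \left(3 \cdot 6 \left(-60\right) - 215479\right) + 321242 = \left(18 \left(-60\right) - 215479\right) + 321242 = \left(-1080 - 215479\right) + 321242 = -216559 + 321242 = 104683$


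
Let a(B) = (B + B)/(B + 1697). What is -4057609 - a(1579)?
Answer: -6646365121/1638 ≈ -4.0576e+6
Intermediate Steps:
a(B) = 2*B/(1697 + B) (a(B) = (2*B)/(1697 + B) = 2*B/(1697 + B))
-4057609 - a(1579) = -4057609 - 2*1579/(1697 + 1579) = -4057609 - 2*1579/3276 = -4057609 - 1*1579/1638 = -4057609 - 1579/1638 = -6646365121/1638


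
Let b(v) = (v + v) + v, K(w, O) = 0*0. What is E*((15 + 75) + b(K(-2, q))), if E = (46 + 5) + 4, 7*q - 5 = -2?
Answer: 4950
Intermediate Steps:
q = 3/7 (q = 5/7 + (⅐)*(-2) = 5/7 - 2/7 = 3/7 ≈ 0.42857)
K(w, O) = 0
E = 55 (E = 51 + 4 = 55)
b(v) = 3*v (b(v) = 2*v + v = 3*v)
E*((15 + 75) + b(K(-2, q))) = 55*((15 + 75) + 3*0) = 55*(90 + 0) = 55*90 = 4950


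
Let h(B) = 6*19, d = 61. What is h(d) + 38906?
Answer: 39020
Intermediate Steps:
h(B) = 114
h(d) + 38906 = 114 + 38906 = 39020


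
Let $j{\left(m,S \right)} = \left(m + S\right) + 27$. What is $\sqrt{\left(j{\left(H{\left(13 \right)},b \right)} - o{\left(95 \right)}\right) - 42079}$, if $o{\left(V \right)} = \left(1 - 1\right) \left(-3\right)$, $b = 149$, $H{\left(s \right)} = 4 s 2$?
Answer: $i \sqrt{41799} \approx 204.45 i$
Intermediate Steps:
$H{\left(s \right)} = 8 s$
$o{\left(V \right)} = 0$ ($o{\left(V \right)} = 0 \left(-3\right) = 0$)
$j{\left(m,S \right)} = 27 + S + m$ ($j{\left(m,S \right)} = \left(S + m\right) + 27 = 27 + S + m$)
$\sqrt{\left(j{\left(H{\left(13 \right)},b \right)} - o{\left(95 \right)}\right) - 42079} = \sqrt{\left(\left(27 + 149 + 8 \cdot 13\right) - 0\right) - 42079} = \sqrt{\left(\left(27 + 149 + 104\right) + 0\right) - 42079} = \sqrt{\left(280 + 0\right) - 42079} = \sqrt{280 - 42079} = \sqrt{-41799} = i \sqrt{41799}$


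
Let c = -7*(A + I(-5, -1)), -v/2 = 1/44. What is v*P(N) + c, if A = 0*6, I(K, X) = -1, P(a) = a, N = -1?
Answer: 155/22 ≈ 7.0455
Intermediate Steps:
v = -1/22 (v = -2/44 = -2*1/44 = -1/22 ≈ -0.045455)
A = 0
c = 7 (c = -7*(0 - 1) = -7*(-1) = 7)
v*P(N) + c = -1/22*(-1) + 7 = 1/22 + 7 = 155/22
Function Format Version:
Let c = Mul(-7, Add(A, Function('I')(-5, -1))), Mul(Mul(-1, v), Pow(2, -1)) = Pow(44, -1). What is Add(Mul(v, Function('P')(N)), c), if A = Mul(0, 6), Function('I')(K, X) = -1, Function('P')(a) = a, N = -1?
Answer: Rational(155, 22) ≈ 7.0455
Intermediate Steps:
v = Rational(-1, 22) (v = Mul(-2, Pow(44, -1)) = Mul(-2, Rational(1, 44)) = Rational(-1, 22) ≈ -0.045455)
A = 0
c = 7 (c = Mul(-7, Add(0, -1)) = Mul(-7, -1) = 7)
Add(Mul(v, Function('P')(N)), c) = Add(Mul(Rational(-1, 22), -1), 7) = Add(Rational(1, 22), 7) = Rational(155, 22)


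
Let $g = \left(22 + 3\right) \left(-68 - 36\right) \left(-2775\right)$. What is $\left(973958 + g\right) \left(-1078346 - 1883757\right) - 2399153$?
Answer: $-24256539457827$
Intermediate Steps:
$g = 7215000$ ($g = 25 \left(-104\right) \left(-2775\right) = \left(-2600\right) \left(-2775\right) = 7215000$)
$\left(973958 + g\right) \left(-1078346 - 1883757\right) - 2399153 = \left(973958 + 7215000\right) \left(-1078346 - 1883757\right) - 2399153 = 8188958 \left(-2962103\right) - 2399153 = -24256537058674 - 2399153 = -24256539457827$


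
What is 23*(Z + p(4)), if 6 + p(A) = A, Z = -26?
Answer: -644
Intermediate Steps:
p(A) = -6 + A
23*(Z + p(4)) = 23*(-26 + (-6 + 4)) = 23*(-26 - 2) = 23*(-28) = -644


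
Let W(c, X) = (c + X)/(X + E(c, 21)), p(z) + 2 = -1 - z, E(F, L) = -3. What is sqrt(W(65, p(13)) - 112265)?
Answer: 2*I*sqrt(10132149)/19 ≈ 335.06*I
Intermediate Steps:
p(z) = -3 - z (p(z) = -2 + (-1 - z) = -3 - z)
W(c, X) = (X + c)/(-3 + X) (W(c, X) = (c + X)/(X - 3) = (X + c)/(-3 + X))
sqrt(W(65, p(13)) - 112265) = sqrt(((-3 - 1*13) + 65)/(-3 + (-3 - 1*13)) - 112265) = sqrt(((-3 - 13) + 65)/(-3 + (-3 - 13)) - 112265) = sqrt((-16 + 65)/(-3 - 16) - 112265) = sqrt(49/(-19) - 112265) = sqrt(-1/19*49 - 112265) = sqrt(-49/19 - 112265) = sqrt(-2133084/19) = 2*I*sqrt(10132149)/19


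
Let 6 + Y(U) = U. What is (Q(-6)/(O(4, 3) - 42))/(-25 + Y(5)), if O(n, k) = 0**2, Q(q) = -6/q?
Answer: 1/1092 ≈ 0.00091575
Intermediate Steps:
Y(U) = -6 + U
O(n, k) = 0
(Q(-6)/(O(4, 3) - 42))/(-25 + Y(5)) = ((-6/(-6))/(0 - 42))/(-25 + (-6 + 5)) = (-6*(-1/6)/(-42))/(-25 - 1) = (1*(-1/42))/(-26) = -1/42*(-1/26) = 1/1092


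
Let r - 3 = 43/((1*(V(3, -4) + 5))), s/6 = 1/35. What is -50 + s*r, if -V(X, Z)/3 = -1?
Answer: -6799/140 ≈ -48.564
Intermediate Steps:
V(X, Z) = 3 (V(X, Z) = -3*(-1) = 3)
s = 6/35 ≈ 0.17143
r = 67/8 (r = 3 + 43/((1*(3 + 5))) = 3 + 43/((1*8)) = 3 + 43/8 = 67/8 ≈ 8.3750)
-50 + s*r = -50 + (6/35)*(67/8) = -50 + 201/140 = -6799/140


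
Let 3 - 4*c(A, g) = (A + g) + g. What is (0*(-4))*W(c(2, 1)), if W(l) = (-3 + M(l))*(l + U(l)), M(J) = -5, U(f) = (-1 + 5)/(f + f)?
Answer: 0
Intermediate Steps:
U(f) = 2/f (U(f) = 4/((2*f)) = 4*(1/(2*f)) = 2/f)
c(A, g) = ¾ - g/2 - A/4 (c(A, g) = ¾ - ((A + g) + g)/4 = ¾ - (A + 2*g)/4 = ¾ + (-g/2 - A/4) = ¾ - g/2 - A/4)
W(l) = -16/l - 8*l (W(l) = (-3 - 5)*(l + 2/l) = -8*(l + 2/l) = -16/l - 8*l)
(0*(-4))*W(c(2, 1)) = (0*(-4))*(-16/(¾ - ½*1 - ¼*2) - 8*(¾ - ½*1 - ¼*2)) = 0*(-16/(¾ - ½ - ½) - 8*(¾ - ½ - ½)) = 0*(-16/(-¼) - 8*(-¼)) = 0*(-16*(-4) + 2) = 0*(64 + 2) = 0*66 = 0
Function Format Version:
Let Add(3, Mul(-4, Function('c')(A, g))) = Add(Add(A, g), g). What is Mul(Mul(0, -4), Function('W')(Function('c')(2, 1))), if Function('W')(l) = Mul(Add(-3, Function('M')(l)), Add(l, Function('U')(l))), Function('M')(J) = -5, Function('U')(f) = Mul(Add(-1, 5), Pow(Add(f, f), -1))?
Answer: 0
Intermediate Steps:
Function('U')(f) = Mul(2, Pow(f, -1)) (Function('U')(f) = Mul(4, Pow(Mul(2, f), -1)) = Mul(4, Mul(Rational(1, 2), Pow(f, -1))) = Mul(2, Pow(f, -1)))
Function('c')(A, g) = Add(Rational(3, 4), Mul(Rational(-1, 2), g), Mul(Rational(-1, 4), A)) (Function('c')(A, g) = Add(Rational(3, 4), Mul(Rational(-1, 4), Add(Add(A, g), g))) = Add(Rational(3, 4), Mul(Rational(-1, 4), Add(A, Mul(2, g)))) = Add(Rational(3, 4), Add(Mul(Rational(-1, 2), g), Mul(Rational(-1, 4), A))) = Add(Rational(3, 4), Mul(Rational(-1, 2), g), Mul(Rational(-1, 4), A)))
Function('W')(l) = Add(Mul(-16, Pow(l, -1)), Mul(-8, l)) (Function('W')(l) = Mul(Add(-3, -5), Add(l, Mul(2, Pow(l, -1)))) = Mul(-8, Add(l, Mul(2, Pow(l, -1)))) = Add(Mul(-16, Pow(l, -1)), Mul(-8, l)))
Mul(Mul(0, -4), Function('W')(Function('c')(2, 1))) = Mul(Mul(0, -4), Add(Mul(-16, Pow(Add(Rational(3, 4), Mul(Rational(-1, 2), 1), Mul(Rational(-1, 4), 2)), -1)), Mul(-8, Add(Rational(3, 4), Mul(Rational(-1, 2), 1), Mul(Rational(-1, 4), 2))))) = Mul(0, Add(Mul(-16, Pow(Add(Rational(3, 4), Rational(-1, 2), Rational(-1, 2)), -1)), Mul(-8, Add(Rational(3, 4), Rational(-1, 2), Rational(-1, 2))))) = Mul(0, Add(Mul(-16, Pow(Rational(-1, 4), -1)), Mul(-8, Rational(-1, 4)))) = Mul(0, Add(Mul(-16, -4), 2)) = Mul(0, Add(64, 2)) = Mul(0, 66) = 0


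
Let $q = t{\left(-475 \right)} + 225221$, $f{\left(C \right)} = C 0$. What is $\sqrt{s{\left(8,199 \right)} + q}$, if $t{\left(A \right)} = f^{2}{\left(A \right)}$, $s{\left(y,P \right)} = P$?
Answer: $34 \sqrt{195} \approx 474.78$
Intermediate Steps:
$f{\left(C \right)} = 0$
$t{\left(A \right)} = 0$ ($t{\left(A \right)} = 0^{2} = 0$)
$q = 225221$ ($q = 0 + 225221 = 225221$)
$\sqrt{s{\left(8,199 \right)} + q} = \sqrt{199 + 225221} = \sqrt{225420} = 34 \sqrt{195}$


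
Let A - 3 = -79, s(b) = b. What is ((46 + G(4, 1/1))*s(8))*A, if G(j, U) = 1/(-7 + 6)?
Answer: -27360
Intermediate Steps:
G(j, U) = -1 (G(j, U) = 1/(-1) = -1)
A = -76 (A = 3 - 79 = -76)
((46 + G(4, 1/1))*s(8))*A = ((46 - 1)*8)*(-76) = (45*8)*(-76) = 360*(-76) = -27360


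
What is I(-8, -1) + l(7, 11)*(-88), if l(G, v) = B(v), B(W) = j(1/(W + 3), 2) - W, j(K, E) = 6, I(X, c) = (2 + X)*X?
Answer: 488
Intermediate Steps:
I(X, c) = X*(2 + X)
B(W) = 6 - W
l(G, v) = 6 - v
I(-8, -1) + l(7, 11)*(-88) = -8*(2 - 8) + (6 - 1*11)*(-88) = -8*(-6) + (6 - 11)*(-88) = 48 - 5*(-88) = 48 + 440 = 488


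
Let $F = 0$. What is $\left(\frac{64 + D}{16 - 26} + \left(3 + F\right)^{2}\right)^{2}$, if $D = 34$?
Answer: $\frac{16}{25} \approx 0.64$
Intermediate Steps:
$\left(\frac{64 + D}{16 - 26} + \left(3 + F\right)^{2}\right)^{2} = \left(\frac{64 + 34}{16 - 26} + \left(3 + 0\right)^{2}\right)^{2} = \left(\frac{98}{-10} + 3^{2}\right)^{2} = \left(98 \left(- \frac{1}{10}\right) + 9\right)^{2} = \left(- \frac{49}{5} + 9\right)^{2} = \left(- \frac{4}{5}\right)^{2} = \frac{16}{25}$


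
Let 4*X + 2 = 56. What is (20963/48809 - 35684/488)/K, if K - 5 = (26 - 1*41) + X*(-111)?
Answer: 61838229/1283237419 ≈ 0.048189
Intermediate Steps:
X = 27/2 (X = -1/2 + (1/4)*56 = -1/2 + 14 = 27/2 ≈ 13.500)
K = -3017/2 (K = 5 + ((26 - 1*41) + (27/2)*(-111)) = 5 + ((26 - 41) - 2997/2) = 5 + (-15 - 2997/2) = 5 - 3027/2 = -3017/2 ≈ -1508.5)
(20963/48809 - 35684/488)/K = (20963/48809 - 35684/488)/(-3017/2) = (20963*(1/48809) - 35684*1/488)*(-2/3017) = (20963/48809 - 8921/122)*(-2/3017) = -432867603/5954698*(-2/3017) = 61838229/1283237419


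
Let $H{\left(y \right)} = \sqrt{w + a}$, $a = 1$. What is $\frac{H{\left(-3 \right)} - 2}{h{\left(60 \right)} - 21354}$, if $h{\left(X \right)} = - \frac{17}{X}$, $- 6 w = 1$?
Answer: $\frac{120}{1281257} - \frac{10 \sqrt{30}}{1281257} \approx 5.0909 \cdot 10^{-5}$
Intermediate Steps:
$w = - \frac{1}{6}$ ($w = \left(- \frac{1}{6}\right) 1 = - \frac{1}{6} \approx -0.16667$)
$H{\left(y \right)} = \frac{\sqrt{30}}{6}$ ($H{\left(y \right)} = \sqrt{- \frac{1}{6} + 1} = \sqrt{\frac{5}{6}} = \frac{\sqrt{30}}{6}$)
$\frac{H{\left(-3 \right)} - 2}{h{\left(60 \right)} - 21354} = \frac{\frac{\sqrt{30}}{6} - 2}{- \frac{17}{60} - 21354} = \frac{-2 + \frac{\sqrt{30}}{6}}{\left(-17\right) \frac{1}{60} - 21354} = \frac{-2 + \frac{\sqrt{30}}{6}}{- \frac{17}{60} - 21354} = \frac{-2 + \frac{\sqrt{30}}{6}}{- \frac{1281257}{60}} = - \frac{60 \left(-2 + \frac{\sqrt{30}}{6}\right)}{1281257} = \frac{120}{1281257} - \frac{10 \sqrt{30}}{1281257}$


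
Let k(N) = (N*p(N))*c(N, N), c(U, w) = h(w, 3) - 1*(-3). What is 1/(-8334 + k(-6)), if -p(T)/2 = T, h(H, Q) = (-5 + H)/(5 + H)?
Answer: -1/9342 ≈ -0.00010704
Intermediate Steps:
h(H, Q) = (-5 + H)/(5 + H)
p(T) = -2*T
c(U, w) = 3 + (-5 + w)/(5 + w) (c(U, w) = (-5 + w)/(5 + w) - 1*(-3) = (-5 + w)/(5 + w) + 3 = 3 + (-5 + w)/(5 + w))
k(N) = -4*N²*(5 + 2*N)/(5 + N) (k(N) = (N*(-2*N))*(2*(5 + 2*N)/(5 + N)) = (-2*N²)*(2*(5 + 2*N)/(5 + N)) = -4*N²*(5 + 2*N)/(5 + N))
1/(-8334 + k(-6)) = 1/(-8334 + (-6)²*(-20 - 8*(-6))/(5 - 6)) = 1/(-8334 + 36*(-20 + 48)/(-1)) = 1/(-8334 + 36*(-1)*28) = 1/(-8334 - 1008) = 1/(-9342) = -1/9342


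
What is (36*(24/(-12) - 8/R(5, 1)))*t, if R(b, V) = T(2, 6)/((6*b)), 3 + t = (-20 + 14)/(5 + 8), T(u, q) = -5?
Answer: -74520/13 ≈ -5732.3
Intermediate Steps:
t = -45/13 (t = -3 + (-20 + 14)/(5 + 8) = -3 - 6/13 = -45/13 ≈ -3.4615)
R(b, V) = -5/(6*b) (R(b, V) = -5*1/(6*b) = -5/(6*b))
(36*(24/(-12) - 8/R(5, 1)))*t = (36*(24/(-12) - 8/((-5/6/5))))*(-45/13) = (36*(24*(-1/12) - 8/((-5/6*1/5))))*(-45/13) = (36*(-2 - 8/(-1/6)))*(-45/13) = (36*(-2 - 8*(-6)))*(-45/13) = (36*(-2 + 48))*(-45/13) = (36*46)*(-45/13) = 1656*(-45/13) = -74520/13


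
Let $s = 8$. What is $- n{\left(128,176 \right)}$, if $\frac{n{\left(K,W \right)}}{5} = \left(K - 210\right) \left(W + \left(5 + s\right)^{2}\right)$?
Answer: $141450$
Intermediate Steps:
$n{\left(K,W \right)} = 5 \left(-210 + K\right) \left(169 + W\right)$ ($n{\left(K,W \right)} = 5 \left(K - 210\right) \left(W + \left(5 + 8\right)^{2}\right) = 5 \left(-210 + K\right) \left(W + 13^{2}\right) = 5 \left(-210 + K\right) \left(W + 169\right) = 5 \left(-210 + K\right) \left(169 + W\right)$)
$- n{\left(128,176 \right)} = - (-177450 - 184800 + 845 \cdot 128 + 5 \cdot 128 \cdot 176) = - (-177450 - 184800 + 108160 + 112640) = \left(-1\right) \left(-141450\right) = 141450$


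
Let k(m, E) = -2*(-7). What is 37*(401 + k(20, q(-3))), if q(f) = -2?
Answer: 15355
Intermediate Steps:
k(m, E) = 14
37*(401 + k(20, q(-3))) = 37*(401 + 14) = 37*415 = 15355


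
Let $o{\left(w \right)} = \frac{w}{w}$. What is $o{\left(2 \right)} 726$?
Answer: $726$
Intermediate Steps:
$o{\left(w \right)} = 1$
$o{\left(2 \right)} 726 = 1 \cdot 726 = 726$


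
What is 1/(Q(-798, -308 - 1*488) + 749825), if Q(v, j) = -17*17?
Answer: 1/749536 ≈ 1.3342e-6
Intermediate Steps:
Q(v, j) = -289
1/(Q(-798, -308 - 1*488) + 749825) = 1/(-289 + 749825) = 1/749536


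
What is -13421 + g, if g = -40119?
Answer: -53540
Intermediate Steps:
-13421 + g = -13421 - 40119 = -53540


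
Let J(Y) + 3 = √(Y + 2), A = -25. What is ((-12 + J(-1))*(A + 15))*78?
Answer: 10920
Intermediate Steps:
J(Y) = -3 + √(2 + Y) (J(Y) = -3 + √(Y + 2) = -3 + √(2 + Y))
((-12 + J(-1))*(A + 15))*78 = ((-12 + (-3 + √(2 - 1)))*(-25 + 15))*78 = ((-12 + (-3 + √1))*(-10))*78 = ((-12 + (-3 + 1))*(-10))*78 = ((-12 - 2)*(-10))*78 = -14*(-10)*78 = 140*78 = 10920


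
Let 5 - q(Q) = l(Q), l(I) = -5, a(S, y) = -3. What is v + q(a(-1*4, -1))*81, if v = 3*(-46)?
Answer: 672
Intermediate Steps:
v = -138
q(Q) = 10 (q(Q) = 5 - 1*(-5) = 5 + 5 = 10)
v + q(a(-1*4, -1))*81 = -138 + 10*81 = -138 + 810 = 672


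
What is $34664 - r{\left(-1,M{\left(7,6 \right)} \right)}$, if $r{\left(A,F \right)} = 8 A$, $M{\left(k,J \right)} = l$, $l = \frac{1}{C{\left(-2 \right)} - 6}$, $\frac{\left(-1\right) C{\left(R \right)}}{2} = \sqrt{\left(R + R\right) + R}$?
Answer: $34672$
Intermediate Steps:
$C{\left(R \right)} = - 2 \sqrt{3} \sqrt{R}$ ($C{\left(R \right)} = - 2 \sqrt{\left(R + R\right) + R} = - 2 \sqrt{2 R + R} = - 2 \sqrt{3 R} = - 2 \sqrt{3} \sqrt{R}$)
$l = \frac{1}{-6 - 2 i \sqrt{6}}$ ($l = \frac{1}{- 2 \sqrt{3} \sqrt{-2} - 6} = \frac{1}{- 2 \sqrt{3} i \sqrt{2} - 6} = \frac{1}{- 2 i \sqrt{6} - 6} = \frac{1}{-6 - 2 i \sqrt{6}} \approx -0.1 + 0.08165 i$)
$M{\left(k,J \right)} = \frac{i}{2 \left(\sqrt{6} - 3 i\right)}$
$34664 - r{\left(-1,M{\left(7,6 \right)} \right)} = 34664 - 8 \left(-1\right) = 34664 - -8 = 34664 + 8 = 34672$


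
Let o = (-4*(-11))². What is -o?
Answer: -1936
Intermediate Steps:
o = 1936 (o = 44² = 1936)
-o = -1*1936 = -1936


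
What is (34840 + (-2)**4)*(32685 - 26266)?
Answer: 223740664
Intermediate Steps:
(34840 + (-2)**4)*(32685 - 26266) = (34840 + 16)*6419 = 34856*6419 = 223740664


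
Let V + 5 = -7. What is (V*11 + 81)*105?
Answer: -5355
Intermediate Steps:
V = -12 (V = -5 - 7 = -12)
(V*11 + 81)*105 = (-12*11 + 81)*105 = (-132 + 81)*105 = -51*105 = -5355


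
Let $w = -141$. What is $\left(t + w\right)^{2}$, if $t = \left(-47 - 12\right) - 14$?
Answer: $45796$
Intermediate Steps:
$t = -73$ ($t = -59 - 14 = -73$)
$\left(t + w\right)^{2} = \left(-73 - 141\right)^{2} = \left(-214\right)^{2} = 45796$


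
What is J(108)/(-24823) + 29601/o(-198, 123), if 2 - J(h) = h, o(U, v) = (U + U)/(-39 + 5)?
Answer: 126175521/49646 ≈ 2541.5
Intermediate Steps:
o(U, v) = -U/17 (o(U, v) = (2*U)/(-34) = (2*U)*(-1/34) = -U/17)
J(h) = 2 - h
J(108)/(-24823) + 29601/o(-198, 123) = (2 - 1*108)/(-24823) + 29601/((-1/17*(-198))) = (2 - 108)*(-1/24823) + 29601/(198/17) = -106*(-1/24823) + 29601*(17/198) = 106/24823 + 5083/2 = 126175521/49646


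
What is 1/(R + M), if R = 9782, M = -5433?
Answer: 1/4349 ≈ 0.00022994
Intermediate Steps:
1/(R + M) = 1/(9782 - 5433) = 1/4349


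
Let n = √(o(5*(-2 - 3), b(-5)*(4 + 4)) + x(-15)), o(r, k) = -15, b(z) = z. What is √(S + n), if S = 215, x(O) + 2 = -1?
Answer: √(215 + 3*I*√2) ≈ 14.664 + 0.1447*I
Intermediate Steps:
x(O) = -3 (x(O) = -2 - 1 = -3)
n = 3*I*√2 (n = √(-15 - 3) = √(-18) = 3*I*√2 ≈ 4.2426*I)
√(S + n) = √(215 + 3*I*√2)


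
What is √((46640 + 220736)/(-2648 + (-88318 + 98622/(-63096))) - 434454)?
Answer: I*√397576781834355438280134/956614893 ≈ 659.13*I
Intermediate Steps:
√((46640 + 220736)/(-2648 + (-88318 + 98622/(-63096))) - 434454) = √(267376/(-2648 + (-88318 + 98622*(-1/63096))) - 434454) = √(267376/(-2648 + (-88318 - 16437/10516)) - 434454) = √(267376/(-2648 - 928768525/10516) - 434454) = √(267376/(-956614893/10516) - 434454) = √(267376*(-10516/956614893) - 434454) = √(-2811726016/956614893 - 434454) = √(-415607978449438/956614893) = I*√397576781834355438280134/956614893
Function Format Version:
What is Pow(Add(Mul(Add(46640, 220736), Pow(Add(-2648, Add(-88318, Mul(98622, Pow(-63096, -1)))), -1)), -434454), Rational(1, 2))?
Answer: Mul(Rational(1, 956614893), I, Pow(397576781834355438280134, Rational(1, 2))) ≈ Mul(659.13, I)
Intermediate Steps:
Pow(Add(Mul(Add(46640, 220736), Pow(Add(-2648, Add(-88318, Mul(98622, Pow(-63096, -1)))), -1)), -434454), Rational(1, 2)) = Pow(Add(Mul(267376, Pow(Add(-2648, Add(-88318, Mul(98622, Rational(-1, 63096)))), -1)), -434454), Rational(1, 2)) = Pow(Add(Mul(267376, Pow(Add(-2648, Add(-88318, Rational(-16437, 10516))), -1)), -434454), Rational(1, 2)) = Pow(Add(Mul(267376, Pow(Add(-2648, Rational(-928768525, 10516)), -1)), -434454), Rational(1, 2)) = Pow(Add(Mul(267376, Pow(Rational(-956614893, 10516), -1)), -434454), Rational(1, 2)) = Pow(Add(Mul(267376, Rational(-10516, 956614893)), -434454), Rational(1, 2)) = Pow(Add(Rational(-2811726016, 956614893), -434454), Rational(1, 2)) = Pow(Rational(-415607978449438, 956614893), Rational(1, 2)) = Mul(Rational(1, 956614893), I, Pow(397576781834355438280134, Rational(1, 2)))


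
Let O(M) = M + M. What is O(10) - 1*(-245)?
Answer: 265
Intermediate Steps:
O(M) = 2*M
O(10) - 1*(-245) = 2*10 - 1*(-245) = 20 + 245 = 265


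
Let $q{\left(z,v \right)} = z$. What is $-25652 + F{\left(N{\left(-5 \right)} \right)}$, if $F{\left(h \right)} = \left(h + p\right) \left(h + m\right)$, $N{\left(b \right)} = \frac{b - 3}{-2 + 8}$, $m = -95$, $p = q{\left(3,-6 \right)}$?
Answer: $- \frac{232313}{9} \approx -25813.0$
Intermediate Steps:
$p = 3$
$N{\left(b \right)} = - \frac{1}{2} + \frac{b}{6}$ ($N{\left(b \right)} = \frac{-3 + b}{6} = \left(-3 + b\right) \frac{1}{6} = - \frac{1}{2} + \frac{b}{6}$)
$F{\left(h \right)} = \left(-95 + h\right) \left(3 + h\right)$ ($F{\left(h \right)} = \left(h + 3\right) \left(h - 95\right) = \left(3 + h\right) \left(-95 + h\right) = \left(-95 + h\right) \left(3 + h\right)$)
$-25652 + F{\left(N{\left(-5 \right)} \right)} = -25652 - \left(285 - \left(- \frac{1}{2} + \frac{1}{6} \left(-5\right)\right)^{2} + 92 \left(- \frac{1}{2} + \frac{1}{6} \left(-5\right)\right)\right) = -25652 - \left(285 - \left(- \frac{1}{2} - \frac{5}{6}\right)^{2} + 92 \left(- \frac{1}{2} - \frac{5}{6}\right)\right) = -25652 - \left(\frac{487}{3} - \frac{16}{9}\right) = -25652 + \left(-285 + \frac{16}{9} + \frac{368}{3}\right) = -25652 - \frac{1445}{9} = - \frac{232313}{9}$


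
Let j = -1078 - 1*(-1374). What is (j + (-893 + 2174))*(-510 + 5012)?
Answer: 7099654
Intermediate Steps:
j = 296 (j = -1078 + 1374 = 296)
(j + (-893 + 2174))*(-510 + 5012) = (296 + (-893 + 2174))*(-510 + 5012) = (296 + 1281)*4502 = 1577*4502 = 7099654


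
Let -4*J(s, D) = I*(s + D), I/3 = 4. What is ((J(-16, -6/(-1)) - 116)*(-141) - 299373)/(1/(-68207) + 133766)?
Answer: -6530752043/3041259187 ≈ -2.1474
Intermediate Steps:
I = 12 (I = 3*4 = 12)
J(s, D) = -3*D - 3*s (J(s, D) = -3*(s + D) = -3*(D + s) = -(12*D + 12*s)/4 = -3*D - 3*s)
((J(-16, -6/(-1)) - 116)*(-141) - 299373)/(1/(-68207) + 133766) = (((-(-18)/(-1) - 3*(-16)) - 116)*(-141) - 299373)/(1/(-68207) + 133766) = (((-(-18)*(-1) + 48) - 116)*(-141) - 299373)/(-1/68207 + 133766) = (((-3*6 + 48) - 116)*(-141) - 299373)/(9123777561/68207) = (((-18 + 48) - 116)*(-141) - 299373)*(68207/9123777561) = ((30 - 116)*(-141) - 299373)*(68207/9123777561) = (-86*(-141) - 299373)*(68207/9123777561) = (12126 - 299373)*(68207/9123777561) = -287247*68207/9123777561 = -6530752043/3041259187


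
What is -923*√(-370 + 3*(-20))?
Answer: -923*I*√430 ≈ -19140.0*I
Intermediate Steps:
-923*√(-370 + 3*(-20)) = -923*√(-370 - 60) = -923*I*√430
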